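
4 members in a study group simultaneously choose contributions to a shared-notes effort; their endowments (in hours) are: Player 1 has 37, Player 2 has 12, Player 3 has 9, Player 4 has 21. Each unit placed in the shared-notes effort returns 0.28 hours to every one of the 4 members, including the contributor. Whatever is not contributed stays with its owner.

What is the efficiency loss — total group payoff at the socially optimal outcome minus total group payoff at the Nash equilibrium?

9.48 hours

The private return per contributed unit is 0.28 < 1 for everyone, so the Nash equilibrium is zero contribution and the group total is Σ E_j = 37 + 12 + 9 + 21 = 79.
Each contributed unit returns 1.120 to the group, so the social optimum is full contribution by everyone: group total = 1.120 × 79 = 88.48.
Efficiency loss = (1.120 − 1) × 79 = 9.48.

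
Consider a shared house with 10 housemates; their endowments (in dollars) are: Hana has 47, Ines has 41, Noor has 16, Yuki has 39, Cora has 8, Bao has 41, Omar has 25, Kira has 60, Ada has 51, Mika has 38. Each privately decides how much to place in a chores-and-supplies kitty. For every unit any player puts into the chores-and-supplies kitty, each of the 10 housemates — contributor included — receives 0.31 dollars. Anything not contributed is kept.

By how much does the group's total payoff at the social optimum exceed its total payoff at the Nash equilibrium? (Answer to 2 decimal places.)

768.60 dollars

The private return per contributed unit is 0.31 < 1 for everyone, so the Nash equilibrium is zero contribution and the group total is Σ E_j = 47 + 41 + 16 + 39 + 8 + 41 + 25 + 60 + 51 + 38 = 366.
Each contributed unit returns 3.100 to the group, so the social optimum is full contribution by everyone: group total = 3.100 × 366 = 1134.60.
Efficiency loss = (3.100 − 1) × 366 = 768.60.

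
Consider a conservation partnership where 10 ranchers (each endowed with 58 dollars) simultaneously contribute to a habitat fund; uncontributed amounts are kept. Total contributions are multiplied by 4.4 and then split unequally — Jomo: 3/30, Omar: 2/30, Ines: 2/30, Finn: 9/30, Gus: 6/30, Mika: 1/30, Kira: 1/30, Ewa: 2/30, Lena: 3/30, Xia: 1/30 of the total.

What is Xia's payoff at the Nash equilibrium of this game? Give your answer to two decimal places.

Each unit j contributes comes back to j as 4.4 × (j's share), so j prefers to contribute only if that share exceeds 1/4.4 = 0.2273; otherwise keeping the unit dominates.
Finn alone (share 9/30) is above the threshold, contributing 58; the remaining 9 contribute 0. Total contributed: 58.
Xia keeps 58 and receives 4.4 × 58 × 1/30 = 8.51 from the habitat fund, for a payoff of 66.51.

66.51 dollars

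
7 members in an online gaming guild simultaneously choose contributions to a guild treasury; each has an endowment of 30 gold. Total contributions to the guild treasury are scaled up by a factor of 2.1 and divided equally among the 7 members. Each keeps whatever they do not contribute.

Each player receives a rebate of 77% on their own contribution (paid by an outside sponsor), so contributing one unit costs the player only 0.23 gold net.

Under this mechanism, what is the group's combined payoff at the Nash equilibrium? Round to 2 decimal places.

The effective private return per unit is now (2.1/7) / 0.23 = 1.3043 > 1, so every player's dominant strategy flips to full contribution.
At the Nash equilibrium everyone contributes 30. Group total payoff = 7 × (30 × 0.77 + 2.1 × 30) = 602.70.

602.70 gold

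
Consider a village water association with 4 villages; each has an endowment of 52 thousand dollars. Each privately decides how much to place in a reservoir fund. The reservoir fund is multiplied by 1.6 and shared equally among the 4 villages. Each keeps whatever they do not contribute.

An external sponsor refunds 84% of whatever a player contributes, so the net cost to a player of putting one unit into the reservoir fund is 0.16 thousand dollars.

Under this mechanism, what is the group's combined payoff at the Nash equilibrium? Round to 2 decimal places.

Under the mechanism each unit contributed yields (1.6/4) / 0.16 = 2.5000 back to its contributor per unit of net cost, which exceeds 1, making full contribution the dominant choice for everyone.
At the Nash equilibrium everyone contributes 52. Group total payoff = 4 × (52 × 0.84 + 1.6 × 52) = 507.52.

507.52 thousand dollars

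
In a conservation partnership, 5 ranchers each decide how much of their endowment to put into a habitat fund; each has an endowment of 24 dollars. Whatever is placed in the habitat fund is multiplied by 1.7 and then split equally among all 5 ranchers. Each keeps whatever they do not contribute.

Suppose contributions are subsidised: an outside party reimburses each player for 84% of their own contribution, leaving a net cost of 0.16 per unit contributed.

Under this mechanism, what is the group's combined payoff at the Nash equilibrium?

With the mechanism, a contributed unit returns (1.7/5) / 0.16 = 2.1250 per unit of net cost to the contributor — now above 1 — so contributing fully is weakly dominant for every player.
So the Nash equilibrium is full contribution by all 5; the group earns 5 × (24 × 0.84 + 1.7 × 24) = 304.80.

304.80 dollars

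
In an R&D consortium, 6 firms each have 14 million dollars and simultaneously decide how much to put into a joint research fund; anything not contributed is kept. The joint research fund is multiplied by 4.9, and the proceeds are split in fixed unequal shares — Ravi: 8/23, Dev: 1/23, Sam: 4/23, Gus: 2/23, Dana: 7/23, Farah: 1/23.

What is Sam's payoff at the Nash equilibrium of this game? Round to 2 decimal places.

For player j, contributing a unit is worthwhile iff 4.9 × (j's share) ≥ 1, i.e. iff j's share is at least 0.2041.
Ravi and Dana are above the threshold, contributing 14 each; the remaining 4 contribute 0. Total contributed: 28.
Sam keeps 14 and receives 4.9 × 28 × 4/23 = 23.86 from the joint research fund, for a payoff of 37.86.

37.86 million dollars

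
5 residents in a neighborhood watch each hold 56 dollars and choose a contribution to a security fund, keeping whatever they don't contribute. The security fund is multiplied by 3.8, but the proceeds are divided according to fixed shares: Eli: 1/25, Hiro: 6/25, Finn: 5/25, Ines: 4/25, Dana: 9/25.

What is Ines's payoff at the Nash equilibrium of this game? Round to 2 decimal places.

Player j's private return per contributed unit is 3.8 × (j's share). Contributing is weakly dominant for j when that share is at least 1/3.8 = 0.2632, and contributing 0 is dominant otherwise.
Dana alone (share 9/25) is above the threshold, contributing 56; the remaining 4 contribute 0. Total contributed: 56.
Ines keeps 56 and receives 3.8 × 56 × 4/25 = 34.05 from the security fund, for a payoff of 90.05.

90.05 dollars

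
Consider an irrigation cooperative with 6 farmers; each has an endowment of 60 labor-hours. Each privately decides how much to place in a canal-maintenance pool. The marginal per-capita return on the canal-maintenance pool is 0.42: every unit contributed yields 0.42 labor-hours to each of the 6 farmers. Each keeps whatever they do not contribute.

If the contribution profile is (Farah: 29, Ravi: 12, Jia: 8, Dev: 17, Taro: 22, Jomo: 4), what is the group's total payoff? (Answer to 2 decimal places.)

Total contributed: 29 + 12 + 8 + 17 + 22 + 4 = 92; total kept: 6 × 60 − 92 = 268.
The canal-maintenance pool pays out 0.42 × 6 × 92 = 231.84 in aggregate.
Group total = 268 + 231.84 = 499.84.

499.84 labor-hours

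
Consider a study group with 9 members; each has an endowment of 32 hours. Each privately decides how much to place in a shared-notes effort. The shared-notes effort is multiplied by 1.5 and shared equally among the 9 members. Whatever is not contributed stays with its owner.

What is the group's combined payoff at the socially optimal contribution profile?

Each contributed unit returns 1.500 to the group as a whole (0.1667 to each of 9 players), which exceeds 1, so the social optimum is full contribution: group total = 1.500 × 288 = 432.00.

432.00 hours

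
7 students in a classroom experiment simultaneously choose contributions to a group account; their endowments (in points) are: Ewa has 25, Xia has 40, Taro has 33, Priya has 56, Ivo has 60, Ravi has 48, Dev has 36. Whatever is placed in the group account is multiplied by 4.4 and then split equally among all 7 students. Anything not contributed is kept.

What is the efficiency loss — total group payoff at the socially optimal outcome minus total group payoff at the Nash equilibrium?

The private return per contributed unit is 4.4/7 = 0.6286 < 1 for every player regardless of endowment, so the Nash equilibrium is zero contribution and the group total is Σ E_j = 25 + 40 + 33 + 56 + 60 + 48 + 36 = 298.
Each contributed unit returns 4.400 to the group, so the social optimum is full contribution by everyone: group total = 4.400 × 298 = 1311.20.
Efficiency loss = (4.400 − 1) × 298 = 1013.20.

1013.20 points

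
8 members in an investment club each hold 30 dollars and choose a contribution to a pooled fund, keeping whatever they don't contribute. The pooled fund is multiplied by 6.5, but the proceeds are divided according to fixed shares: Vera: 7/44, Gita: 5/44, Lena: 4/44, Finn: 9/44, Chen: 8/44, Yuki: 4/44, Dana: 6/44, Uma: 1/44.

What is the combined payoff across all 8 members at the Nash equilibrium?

For player j, contributing a unit is worthwhile iff 6.5 × (j's share) ≥ 1, i.e. iff j's share is at least 0.1538.
Vera, Finn and Chen clear that bar, contributing 30 each; the remaining 5 contribute 0. Total contributed: 90.
The pooled fund pays out 6.5 × 90 = 585.00 in total (split across the unequal shares, but the aggregate is all that matters for the group sum).
The 5 free-riders keep 30 each, adding 150. Group total = 150 + 585.00 = 735.00.

735.00 dollars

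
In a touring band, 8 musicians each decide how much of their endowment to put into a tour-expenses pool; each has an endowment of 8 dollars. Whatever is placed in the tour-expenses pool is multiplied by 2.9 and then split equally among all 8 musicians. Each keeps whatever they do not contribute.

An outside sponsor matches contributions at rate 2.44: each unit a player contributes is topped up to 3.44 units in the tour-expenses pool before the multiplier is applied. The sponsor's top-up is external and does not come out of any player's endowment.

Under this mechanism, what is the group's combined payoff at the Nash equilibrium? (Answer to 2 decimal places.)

The effective private return per unit is now 2.9 × 3.44 / 8 = 1.2470 > 1, so every player's dominant strategy flips to full contribution.
So the Nash equilibrium is full contribution by all 8; the group earns 2.9 × 3.44 × 64 = 638.46.

638.46 dollars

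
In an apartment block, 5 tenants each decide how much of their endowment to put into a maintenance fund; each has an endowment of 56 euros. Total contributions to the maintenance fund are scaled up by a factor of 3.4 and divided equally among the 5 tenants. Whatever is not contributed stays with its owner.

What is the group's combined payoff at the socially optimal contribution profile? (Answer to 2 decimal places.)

952.00 euros

Each contributed unit returns 3.400 to the group as a whole (0.6800 to each of 5 players), which exceeds 1, so the social optimum is full contribution: group total = 3.400 × 280 = 952.00.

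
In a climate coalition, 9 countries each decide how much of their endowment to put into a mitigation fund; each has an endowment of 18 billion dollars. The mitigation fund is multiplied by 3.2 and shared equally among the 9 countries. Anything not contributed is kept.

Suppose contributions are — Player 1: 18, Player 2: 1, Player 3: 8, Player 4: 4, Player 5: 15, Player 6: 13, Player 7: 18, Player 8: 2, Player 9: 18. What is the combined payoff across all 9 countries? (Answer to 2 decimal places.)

Total contributed: 18 + 1 + 8 + 4 + 15 + 13 + 18 + 2 + 18 = 97; total kept: 9 × 18 − 97 = 65.
The mitigation fund pays out 3.2 × 97 = 310.40 in aggregate.
Group total = 65 + 310.40 = 375.40.

375.40 billion dollars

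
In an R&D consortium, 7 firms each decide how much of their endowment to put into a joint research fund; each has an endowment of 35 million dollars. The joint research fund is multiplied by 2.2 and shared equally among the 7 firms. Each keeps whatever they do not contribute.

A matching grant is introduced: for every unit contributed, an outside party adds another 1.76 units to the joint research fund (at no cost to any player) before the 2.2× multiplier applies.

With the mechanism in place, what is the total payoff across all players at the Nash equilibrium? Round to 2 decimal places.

Even with the mechanism, each unit contributed returns only 2.2 × 2.76 / 7 = 0.8674 per unit of net cost, so contributing nothing is still dominant.
Everyone keeps their endowment and the group total is 7 × 35 = 245.

245.00 million dollars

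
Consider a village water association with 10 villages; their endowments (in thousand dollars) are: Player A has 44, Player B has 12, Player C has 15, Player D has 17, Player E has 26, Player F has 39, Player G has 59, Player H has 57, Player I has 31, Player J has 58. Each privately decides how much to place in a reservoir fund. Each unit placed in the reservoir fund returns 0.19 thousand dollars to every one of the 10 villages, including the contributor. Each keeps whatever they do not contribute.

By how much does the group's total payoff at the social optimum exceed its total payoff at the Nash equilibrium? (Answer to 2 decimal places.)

322.20 thousand dollars

The private return per contributed unit is 0.19 < 1 for everyone, so the Nash equilibrium is zero contribution and the group total is Σ E_j = 44 + 12 + 15 + 17 + 26 + 39 + 59 + 57 + 31 + 58 = 358.
Each contributed unit returns 1.900 to the group, so the social optimum is full contribution by everyone: group total = 1.900 × 358 = 680.20.
Efficiency loss = (1.900 − 1) × 358 = 322.20.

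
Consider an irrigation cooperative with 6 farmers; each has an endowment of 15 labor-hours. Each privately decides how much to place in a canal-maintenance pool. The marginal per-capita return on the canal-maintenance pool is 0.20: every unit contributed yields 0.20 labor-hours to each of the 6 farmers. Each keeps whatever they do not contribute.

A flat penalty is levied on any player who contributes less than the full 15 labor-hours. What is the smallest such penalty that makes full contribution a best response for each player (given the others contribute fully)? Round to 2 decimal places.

Given the others contribute fully, the best deviation is to contribute 0 (any partial contribution still incurs the fine and gives up units whose private return 0.20 is below 1).
Deviating from 15 to 0 saves 15 labor-hours but forfeits the deviator's share of the drop in the canal-maintenance pool: 0.20 × 15 = 3.00.
So the deviation gain is 15 − 3.00 = 12.00, and the fine must be at least 12.00 labor-hours to wipe it out.

12.00 labor-hours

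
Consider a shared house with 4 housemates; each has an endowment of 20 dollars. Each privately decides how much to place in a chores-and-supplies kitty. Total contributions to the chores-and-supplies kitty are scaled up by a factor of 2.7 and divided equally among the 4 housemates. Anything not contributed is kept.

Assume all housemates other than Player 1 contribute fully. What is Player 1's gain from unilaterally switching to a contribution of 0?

Switching from a contribution of 20 to 0 lets Player 1 keep an extra 20 dollars, but lowers the chores-and-supplies kitty by 20, which costs Player 1 their own share of that drop: 2.7/4 × 20 = 13.50.
Net gain = 20 − 13.50 = 6.50. The private return per contributed unit (0.6750) is below 1, so free-riding is indeed the best response regardless of what the others do.

6.50 dollars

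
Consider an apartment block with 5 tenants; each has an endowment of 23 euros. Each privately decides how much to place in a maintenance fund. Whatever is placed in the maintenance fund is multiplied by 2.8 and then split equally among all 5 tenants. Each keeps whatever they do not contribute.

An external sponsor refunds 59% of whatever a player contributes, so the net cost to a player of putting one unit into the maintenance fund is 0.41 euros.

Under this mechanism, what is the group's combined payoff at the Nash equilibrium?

Under the mechanism each unit contributed yields (2.8/5) / 0.41 = 1.3659 back to its contributor per unit of net cost, which exceeds 1, making full contribution the dominant choice for everyone.
So the Nash equilibrium is full contribution by all 5; the group earns 5 × (23 × 0.59 + 2.8 × 23) = 389.85.

389.85 euros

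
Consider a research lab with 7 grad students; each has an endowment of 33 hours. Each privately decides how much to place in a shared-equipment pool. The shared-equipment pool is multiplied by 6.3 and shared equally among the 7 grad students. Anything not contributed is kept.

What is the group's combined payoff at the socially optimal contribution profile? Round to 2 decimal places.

1455.30 hours

Each contributed unit returns 6.300 to the group as a whole (0.9000 to each of 7 players), which exceeds 1, so the social optimum is full contribution: group total = 6.300 × 231 = 1455.30.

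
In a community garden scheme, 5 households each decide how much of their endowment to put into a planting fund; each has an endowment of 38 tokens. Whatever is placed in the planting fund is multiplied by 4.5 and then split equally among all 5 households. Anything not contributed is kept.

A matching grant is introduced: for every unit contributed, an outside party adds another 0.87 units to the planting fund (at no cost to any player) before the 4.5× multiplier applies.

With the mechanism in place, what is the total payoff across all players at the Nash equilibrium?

Under the mechanism each unit contributed yields 4.5 × 1.87 / 5 = 1.6830 back to its contributor per unit of net cost, which exceeds 1, making full contribution the dominant choice for everyone.
So the Nash equilibrium is full contribution by all 5; the group earns 4.5 × 1.87 × 190 = 1598.85.

1598.85 tokens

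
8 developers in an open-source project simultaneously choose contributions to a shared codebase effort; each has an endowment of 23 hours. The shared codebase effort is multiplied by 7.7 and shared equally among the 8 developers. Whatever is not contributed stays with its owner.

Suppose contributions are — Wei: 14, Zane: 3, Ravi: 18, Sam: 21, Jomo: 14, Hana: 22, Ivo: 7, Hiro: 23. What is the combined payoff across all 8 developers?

Total contributed: 14 + 3 + 18 + 21 + 14 + 22 + 7 + 23 = 122; total kept: 8 × 23 − 122 = 62.
The shared codebase effort pays out 7.7 × 122 = 939.40 in aggregate.
Group total = 62 + 939.40 = 1001.40.

1001.40 hours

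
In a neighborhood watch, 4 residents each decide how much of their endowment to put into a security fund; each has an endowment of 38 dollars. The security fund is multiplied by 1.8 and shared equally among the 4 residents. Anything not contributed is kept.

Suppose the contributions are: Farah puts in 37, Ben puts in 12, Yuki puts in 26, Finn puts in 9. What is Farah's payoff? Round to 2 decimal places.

Total contributed: 37 + 12 + 26 + 9 = 84.
Each receives 1.8 × 84 / 4 = 37.80 from the security fund.
Farah keeps 38 − 37 = 1, so Farah's payoff is 1 + 37.80 = 38.80.

38.80 dollars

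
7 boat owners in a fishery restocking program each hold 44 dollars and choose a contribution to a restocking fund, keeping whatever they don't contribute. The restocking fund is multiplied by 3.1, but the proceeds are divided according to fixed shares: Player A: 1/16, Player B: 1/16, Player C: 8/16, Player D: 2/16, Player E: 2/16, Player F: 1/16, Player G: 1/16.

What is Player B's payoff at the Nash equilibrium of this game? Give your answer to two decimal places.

52.53 dollars

A player with share s gets back 3.1·s per unit contributed, so full contribution is dominant for anyone with s > 1/3.1 = 0.3226 and zero contribution is dominant for anyone below.
Player C alone (share 8/16) is above the threshold, contributing 44; the remaining 6 contribute 0. Total contributed: 44.
Player B keeps 44 and receives 3.1 × 44 × 1/16 = 8.53 from the restocking fund, for a payoff of 52.53.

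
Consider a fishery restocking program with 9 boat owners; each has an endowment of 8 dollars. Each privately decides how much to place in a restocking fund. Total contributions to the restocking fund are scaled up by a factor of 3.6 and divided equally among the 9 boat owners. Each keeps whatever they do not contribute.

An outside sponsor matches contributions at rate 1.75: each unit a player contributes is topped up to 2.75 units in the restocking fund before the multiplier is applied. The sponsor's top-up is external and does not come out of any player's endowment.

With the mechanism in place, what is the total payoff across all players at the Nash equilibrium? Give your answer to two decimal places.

The effective private return per unit is now 3.6 × 2.75 / 9 = 1.1000 > 1, so every player's dominant strategy flips to full contribution.
At the Nash equilibrium everyone contributes 8. Group total payoff = 3.6 × 2.75 × 72 = 712.80.

712.80 dollars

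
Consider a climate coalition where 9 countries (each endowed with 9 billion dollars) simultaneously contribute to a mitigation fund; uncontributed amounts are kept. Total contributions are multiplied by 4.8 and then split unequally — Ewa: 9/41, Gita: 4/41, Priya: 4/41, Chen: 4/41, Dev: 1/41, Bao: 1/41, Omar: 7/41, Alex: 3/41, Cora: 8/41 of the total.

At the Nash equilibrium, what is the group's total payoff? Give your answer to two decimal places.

Each unit j contributes comes back to j as 4.8 × (j's share), so j prefers to contribute only if that share exceeds 1/4.8 = 0.2083; otherwise keeping the unit dominates.
Only Ewa (9/41) clears that bar, contributing 9; the remaining 8 contribute 0. Total contributed: 9.
The mitigation fund pays out 4.8 × 9 = 43.20 in total (split across the unequal shares, but the aggregate is all that matters for the group sum).
The 8 free-riders keep 9 each, adding 72. Group total = 72 + 43.20 = 115.20.

115.20 billion dollars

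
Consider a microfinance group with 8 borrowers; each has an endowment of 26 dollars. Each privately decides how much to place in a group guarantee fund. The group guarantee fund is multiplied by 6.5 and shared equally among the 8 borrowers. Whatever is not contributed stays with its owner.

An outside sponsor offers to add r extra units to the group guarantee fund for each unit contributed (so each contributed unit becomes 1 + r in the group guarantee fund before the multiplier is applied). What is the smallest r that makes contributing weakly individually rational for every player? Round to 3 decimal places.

With matching at rate r, one contributed unit becomes (1 + r) in the group guarantee fund and returns 6.5 × (1 + r) / 8 to the contributor.
Setting this equal to 1: 1 + r = 8/6.5 = 1.2308.
So the minimum matching rate is r = 1.2308 − 1 = 0.231.

0.231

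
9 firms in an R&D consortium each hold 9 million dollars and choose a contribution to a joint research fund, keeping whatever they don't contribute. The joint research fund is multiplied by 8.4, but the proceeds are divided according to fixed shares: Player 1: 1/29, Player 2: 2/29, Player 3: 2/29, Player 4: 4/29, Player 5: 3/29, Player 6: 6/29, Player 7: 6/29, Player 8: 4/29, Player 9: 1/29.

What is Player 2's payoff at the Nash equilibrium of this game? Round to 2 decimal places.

Each unit j contributes comes back to j as 8.4 × (j's share), so j prefers to contribute only if that share exceeds 1/8.4 = 0.1190; otherwise keeping the unit dominates.
The shares above 0.1190 belong to Player 4, Player 6, Player 7 and Player 8, contributing 9 each; the remaining 5 contribute 0. Total contributed: 36.
Player 2 keeps 9 and receives 8.4 × 36 × 2/29 = 20.86 from the joint research fund, for a payoff of 29.86.

29.86 million dollars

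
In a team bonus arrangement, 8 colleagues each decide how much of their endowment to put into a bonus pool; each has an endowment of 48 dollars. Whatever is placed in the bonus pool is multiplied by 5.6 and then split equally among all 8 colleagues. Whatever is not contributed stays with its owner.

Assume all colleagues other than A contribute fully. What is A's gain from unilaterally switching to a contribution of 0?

Switching from a contribution of 48 to 0 lets A keep an extra 48 dollars, but lowers the bonus pool by 48, which costs A their own share of that drop: 5.6/8 × 48 = 33.60.
Net gain = 48 − 33.60 = 14.40. The private return per contributed unit (0.7000) is below 1, so free-riding is indeed the best response regardless of what the others do.

14.40 dollars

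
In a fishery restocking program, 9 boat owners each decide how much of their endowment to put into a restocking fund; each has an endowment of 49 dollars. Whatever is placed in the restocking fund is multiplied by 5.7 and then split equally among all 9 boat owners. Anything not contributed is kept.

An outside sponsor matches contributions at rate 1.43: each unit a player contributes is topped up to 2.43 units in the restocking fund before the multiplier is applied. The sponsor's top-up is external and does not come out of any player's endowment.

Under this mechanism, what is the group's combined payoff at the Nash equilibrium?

The effective private return per unit is now 5.7 × 2.43 / 9 = 1.5390 > 1, so every player's dominant strategy flips to full contribution.
So the Nash equilibrium is full contribution by all 9; the group earns 5.7 × 2.43 × 441 = 6108.29.

6108.29 dollars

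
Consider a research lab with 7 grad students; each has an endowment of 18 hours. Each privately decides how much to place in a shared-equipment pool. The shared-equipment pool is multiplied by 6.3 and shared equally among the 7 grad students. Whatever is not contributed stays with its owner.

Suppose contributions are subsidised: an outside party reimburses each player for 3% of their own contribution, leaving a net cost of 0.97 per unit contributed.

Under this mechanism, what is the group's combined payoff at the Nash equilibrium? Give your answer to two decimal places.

The effective private return is (6.3/7) / 0.97 = 0.9278, which is still under 1, so the mechanism doesn't change anyone's dominant strategy: zero contribution.
At the Nash equilibrium no one contributes; group total payoff = 7 × 18 = 126.

126.00 hours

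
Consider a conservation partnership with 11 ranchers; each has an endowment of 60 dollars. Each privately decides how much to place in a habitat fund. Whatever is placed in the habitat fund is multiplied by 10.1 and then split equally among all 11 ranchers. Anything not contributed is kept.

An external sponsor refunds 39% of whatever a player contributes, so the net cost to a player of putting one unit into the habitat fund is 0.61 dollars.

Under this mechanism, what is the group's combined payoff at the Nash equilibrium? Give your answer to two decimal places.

6923.40 dollars

With the mechanism, a contributed unit returns (10.1/11) / 0.61 = 1.5052 per unit of net cost to the contributor — now above 1 — so contributing fully is weakly dominant for every player.
At the Nash equilibrium everyone contributes 60. Group total payoff = 11 × (60 × 0.39 + 10.1 × 60) = 6923.40.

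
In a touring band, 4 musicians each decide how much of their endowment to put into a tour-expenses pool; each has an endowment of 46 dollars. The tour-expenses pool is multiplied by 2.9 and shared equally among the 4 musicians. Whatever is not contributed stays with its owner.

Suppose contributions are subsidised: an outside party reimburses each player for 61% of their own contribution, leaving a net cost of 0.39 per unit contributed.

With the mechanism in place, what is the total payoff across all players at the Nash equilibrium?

645.84 dollars

Under the mechanism each unit contributed yields (2.9/4) / 0.39 = 1.8590 back to its contributor per unit of net cost, which exceeds 1, making full contribution the dominant choice for everyone.
So the Nash equilibrium is full contribution by all 4; the group earns 4 × (46 × 0.61 + 2.9 × 46) = 645.84.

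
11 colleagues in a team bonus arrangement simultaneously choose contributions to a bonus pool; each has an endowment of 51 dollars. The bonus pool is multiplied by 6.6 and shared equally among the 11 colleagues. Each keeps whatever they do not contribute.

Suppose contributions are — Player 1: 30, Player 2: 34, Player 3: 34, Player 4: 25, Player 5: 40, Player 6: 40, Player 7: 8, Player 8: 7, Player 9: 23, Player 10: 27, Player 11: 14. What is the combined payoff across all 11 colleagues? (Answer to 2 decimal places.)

Total contributed: 30 + 34 + 34 + 25 + 40 + 40 + 8 + 7 + 23 + 27 + 14 = 282; total kept: 11 × 51 − 282 = 279.
The bonus pool pays out 6.6 × 282 = 1861.20 in aggregate.
Group total = 279 + 1861.20 = 2140.20.

2140.20 dollars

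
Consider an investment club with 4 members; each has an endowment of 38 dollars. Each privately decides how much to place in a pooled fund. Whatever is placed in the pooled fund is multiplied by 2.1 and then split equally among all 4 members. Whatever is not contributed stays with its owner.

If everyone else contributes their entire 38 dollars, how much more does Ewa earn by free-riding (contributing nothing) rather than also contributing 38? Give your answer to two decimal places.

18.05 dollars

Switching from a contribution of 38 to 0 lets Ewa keep an extra 38 dollars, but lowers the pooled fund by 38, which costs Ewa their own share of that drop: 2.1/4 × 38 = 19.95.
Net gain = 38 − 19.95 = 18.05. The private return per contributed unit (0.5250) is below 1, so free-riding is indeed the best response regardless of what the others do.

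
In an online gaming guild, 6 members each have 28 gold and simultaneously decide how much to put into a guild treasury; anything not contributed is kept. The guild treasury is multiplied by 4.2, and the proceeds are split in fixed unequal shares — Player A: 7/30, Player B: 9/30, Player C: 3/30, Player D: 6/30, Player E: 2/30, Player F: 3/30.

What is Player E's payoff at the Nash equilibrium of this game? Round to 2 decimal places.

Player j's private return per contributed unit is 4.2 × (j's share). Contributing is weakly dominant for j when that share is at least 1/4.2 = 0.2381, and contributing 0 is dominant otherwise.
Only Player B (9/30) clears that bar, contributing 28; the remaining 5 contribute 0. Total contributed: 28.
Player E keeps 28 and receives 4.2 × 28 × 2/30 = 7.84 from the guild treasury, for a payoff of 35.84.

35.84 gold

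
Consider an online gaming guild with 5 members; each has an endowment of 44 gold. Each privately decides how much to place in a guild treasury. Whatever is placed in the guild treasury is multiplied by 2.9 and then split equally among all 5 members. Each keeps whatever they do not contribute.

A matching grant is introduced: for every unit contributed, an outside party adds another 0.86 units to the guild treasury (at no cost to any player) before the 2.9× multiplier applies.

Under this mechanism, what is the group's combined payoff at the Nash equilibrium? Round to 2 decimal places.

With the mechanism, a contributed unit returns 2.9 × 1.86 / 5 = 1.0788 per unit of net cost to the contributor — now above 1 — so contributing fully is weakly dominant for every player.
So the Nash equilibrium is full contribution by all 5; the group earns 2.9 × 1.86 × 220 = 1186.68.

1186.68 gold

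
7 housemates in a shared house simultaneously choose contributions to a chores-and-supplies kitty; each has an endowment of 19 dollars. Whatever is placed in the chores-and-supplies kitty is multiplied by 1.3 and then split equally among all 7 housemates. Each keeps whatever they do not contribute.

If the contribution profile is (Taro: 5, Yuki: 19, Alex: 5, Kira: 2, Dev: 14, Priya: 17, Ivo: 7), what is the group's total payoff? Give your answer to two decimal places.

Total contributed: 5 + 19 + 5 + 2 + 14 + 17 + 7 = 69; total kept: 7 × 19 − 69 = 64.
The chores-and-supplies kitty pays out 1.3 × 69 = 89.70 in aggregate.
Group total = 64 + 89.70 = 153.70.

153.70 dollars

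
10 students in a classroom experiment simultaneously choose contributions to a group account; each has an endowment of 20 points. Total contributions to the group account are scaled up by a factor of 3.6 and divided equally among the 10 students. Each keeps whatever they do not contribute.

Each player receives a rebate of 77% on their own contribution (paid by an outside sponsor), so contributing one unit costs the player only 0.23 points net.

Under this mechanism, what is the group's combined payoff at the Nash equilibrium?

874.00 points

With the mechanism, a contributed unit returns (3.6/10) / 0.23 = 1.5652 per unit of net cost to the contributor — now above 1 — so contributing fully is weakly dominant for every player.
At the Nash equilibrium everyone contributes 20. Group total payoff = 10 × (20 × 0.77 + 3.6 × 20) = 874.00.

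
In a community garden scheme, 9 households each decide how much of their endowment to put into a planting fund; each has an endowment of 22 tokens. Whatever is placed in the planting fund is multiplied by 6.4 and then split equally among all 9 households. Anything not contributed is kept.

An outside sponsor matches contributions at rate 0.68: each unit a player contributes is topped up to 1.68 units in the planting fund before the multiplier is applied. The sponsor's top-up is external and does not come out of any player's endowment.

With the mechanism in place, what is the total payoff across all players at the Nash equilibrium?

Under the mechanism each unit contributed yields 6.4 × 1.68 / 9 = 1.1947 back to its contributor per unit of net cost, which exceeds 1, making full contribution the dominant choice for everyone.
At the Nash equilibrium everyone contributes 22. Group total payoff = 6.4 × 1.68 × 198 = 2128.90.

2128.90 tokens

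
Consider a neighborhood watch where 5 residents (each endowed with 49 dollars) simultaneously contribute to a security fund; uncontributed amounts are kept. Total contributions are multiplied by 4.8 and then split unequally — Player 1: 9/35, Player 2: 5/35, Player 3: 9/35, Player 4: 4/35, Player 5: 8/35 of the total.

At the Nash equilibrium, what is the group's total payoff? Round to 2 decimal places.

For player j, contributing a unit is worthwhile iff 4.8 × (j's share) ≥ 1, i.e. iff j's share is at least 0.2083.
Player 1, Player 3 and Player 5 are above the threshold, contributing 49 each; the remaining 2 contribute 0. Total contributed: 147.
The security fund pays out 4.8 × 147 = 705.60 in total (split across the unequal shares, but the aggregate is all that matters for the group sum).
The 2 free-riders keep 49 each, adding 98. Group total = 98 + 705.60 = 803.60.

803.60 dollars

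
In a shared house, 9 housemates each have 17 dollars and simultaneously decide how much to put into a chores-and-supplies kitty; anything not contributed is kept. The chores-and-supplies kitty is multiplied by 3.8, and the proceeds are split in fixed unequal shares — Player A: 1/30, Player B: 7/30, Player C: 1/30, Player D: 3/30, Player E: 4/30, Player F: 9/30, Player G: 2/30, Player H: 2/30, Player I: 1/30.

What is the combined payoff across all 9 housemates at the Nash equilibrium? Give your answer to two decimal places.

Player j's private return per contributed unit is 3.8 × (j's share). Contributing is weakly dominant for j when that share is at least 1/3.8 = 0.2632, and contributing 0 is dominant otherwise.
Only Player F (9/30) clears that bar, contributing 17; the remaining 8 contribute 0. Total contributed: 17.
The chores-and-supplies kitty pays out 3.8 × 17 = 64.60 in total (split across the unequal shares, but the aggregate is all that matters for the group sum).
The 8 free-riders keep 17 each, adding 136. Group total = 136 + 64.60 = 200.60.

200.60 dollars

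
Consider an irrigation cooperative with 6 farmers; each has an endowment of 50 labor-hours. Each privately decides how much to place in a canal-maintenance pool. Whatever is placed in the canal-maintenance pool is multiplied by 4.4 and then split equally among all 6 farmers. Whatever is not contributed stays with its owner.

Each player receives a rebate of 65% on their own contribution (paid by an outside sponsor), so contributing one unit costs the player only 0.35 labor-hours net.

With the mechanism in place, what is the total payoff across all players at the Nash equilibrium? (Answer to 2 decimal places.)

1515.00 labor-hours

With the mechanism, a contributed unit returns (4.4/6) / 0.35 = 2.0952 per unit of net cost to the contributor — now above 1 — so contributing fully is weakly dominant for every player.
So the Nash equilibrium is full contribution by all 6; the group earns 6 × (50 × 0.65 + 4.4 × 50) = 1515.00.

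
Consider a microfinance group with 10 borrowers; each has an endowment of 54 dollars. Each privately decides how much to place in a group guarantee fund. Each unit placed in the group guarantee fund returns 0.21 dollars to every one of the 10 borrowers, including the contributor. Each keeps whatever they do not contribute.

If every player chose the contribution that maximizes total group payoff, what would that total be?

1134.00 dollars

Each contributed unit returns 2.100 to the group as a whole (0.21 to each of 10 players), which exceeds 1, so the social optimum is full contribution: group total = 2.100 × 540 = 1134.00.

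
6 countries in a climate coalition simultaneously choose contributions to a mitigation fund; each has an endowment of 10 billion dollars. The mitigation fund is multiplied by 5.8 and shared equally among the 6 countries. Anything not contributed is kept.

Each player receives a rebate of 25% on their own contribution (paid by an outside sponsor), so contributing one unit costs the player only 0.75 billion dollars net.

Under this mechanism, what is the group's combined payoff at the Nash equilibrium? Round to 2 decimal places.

Under the mechanism each unit contributed yields (5.8/6) / 0.75 = 1.2889 back to its contributor per unit of net cost, which exceeds 1, making full contribution the dominant choice for everyone.
So the Nash equilibrium is full contribution by all 6; the group earns 6 × (10 × 0.25 + 5.8 × 10) = 363.00.

363.00 billion dollars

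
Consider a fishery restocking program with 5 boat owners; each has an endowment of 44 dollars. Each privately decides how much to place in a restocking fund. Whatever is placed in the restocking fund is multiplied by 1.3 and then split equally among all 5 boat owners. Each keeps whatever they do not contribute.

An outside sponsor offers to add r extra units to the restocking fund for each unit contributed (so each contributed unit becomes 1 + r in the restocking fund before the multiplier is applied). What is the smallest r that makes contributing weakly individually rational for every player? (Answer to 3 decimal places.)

With matching at rate r, one contributed unit becomes (1 + r) in the restocking fund and returns 1.3 × (1 + r) / 5 to the contributor.
Setting this equal to 1: 1 + r = 5/1.3 = 3.8462.
So the minimum matching rate is r = 3.8462 − 1 = 2.846.

2.846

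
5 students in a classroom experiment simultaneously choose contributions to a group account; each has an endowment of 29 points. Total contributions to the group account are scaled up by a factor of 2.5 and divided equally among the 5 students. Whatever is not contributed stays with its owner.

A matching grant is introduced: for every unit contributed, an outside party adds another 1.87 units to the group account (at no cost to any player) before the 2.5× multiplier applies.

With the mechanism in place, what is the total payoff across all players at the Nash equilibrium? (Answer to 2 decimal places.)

With the mechanism, a contributed unit returns 2.5 × 2.87 / 5 = 1.4350 per unit of net cost to the contributor — now above 1 — so contributing fully is weakly dominant for every player.
So the Nash equilibrium is full contribution by all 5; the group earns 2.5 × 2.87 × 145 = 1040.38.

1040.38 points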